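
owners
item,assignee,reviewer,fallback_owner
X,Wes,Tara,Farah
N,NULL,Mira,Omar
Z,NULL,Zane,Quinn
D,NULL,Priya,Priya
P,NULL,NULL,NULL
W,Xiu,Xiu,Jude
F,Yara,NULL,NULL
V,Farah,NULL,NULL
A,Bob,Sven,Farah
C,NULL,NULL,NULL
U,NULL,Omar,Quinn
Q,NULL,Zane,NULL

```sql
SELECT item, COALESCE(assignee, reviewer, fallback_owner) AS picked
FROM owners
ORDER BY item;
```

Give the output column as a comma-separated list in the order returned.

item=A: assignee=Bob → Bob
item=C: assignee=NULL, reviewer=NULL, fallback_owner=NULL (all NULL) → NULL
item=D: assignee=NULL, reviewer=Priya → Priya
item=F: assignee=Yara → Yara
item=N: assignee=NULL, reviewer=Mira → Mira
item=P: assignee=NULL, reviewer=NULL, fallback_owner=NULL (all NULL) → NULL
item=Q: assignee=NULL, reviewer=Zane → Zane
item=U: assignee=NULL, reviewer=Omar → Omar
item=V: assignee=Farah → Farah
item=W: assignee=Xiu → Xiu
item=X: assignee=Wes → Wes
item=Z: assignee=NULL, reviewer=Zane → Zane

Bob, NULL, Priya, Yara, Mira, NULL, Zane, Omar, Farah, Xiu, Wes, Zane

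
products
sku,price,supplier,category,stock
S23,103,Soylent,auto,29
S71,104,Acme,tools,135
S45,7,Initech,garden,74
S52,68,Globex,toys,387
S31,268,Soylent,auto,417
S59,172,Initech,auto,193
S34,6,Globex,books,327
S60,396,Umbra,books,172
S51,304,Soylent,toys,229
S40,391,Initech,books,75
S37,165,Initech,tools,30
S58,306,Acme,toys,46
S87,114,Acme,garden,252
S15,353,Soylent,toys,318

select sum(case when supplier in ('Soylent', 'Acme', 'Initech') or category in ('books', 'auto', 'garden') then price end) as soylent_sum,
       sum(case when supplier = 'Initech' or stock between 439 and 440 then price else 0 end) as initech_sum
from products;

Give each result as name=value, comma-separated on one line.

soylent_sum=2689, initech_sum=735

[soylent_sum: supplier in ('Soylent', 'Acme', 'Initech') or category in ('books', 'auto', 'garden')]
sku=S23: ✓ → 103
sku=S71: ✓ → 104
sku=S45: ✓ → 7
sku=S52: ✗
sku=S31: ✓ → 268
sku=S59: ✓ → 172
sku=S34: ✓ → 6
sku=S60: ✓ → 396
sku=S51: ✓ → 304
sku=S40: ✓ → 391
sku=S37: ✓ → 165
sku=S58: ✓ → 306
sku=S87: ✓ → 114
sku=S15: ✓ → 353
soylent_sum = 103 + 104 + 7 + 268 + 172 + 6 + 396 + 304 + 391 + 165 + 306 + 114 + 353 = 2689
—
[initech_sum: supplier = 'Initech' or stock between 439 and 440]
sku=S23: ✗
sku=S71: ✗
sku=S45: ✓ → 7
sku=S52: ✗
sku=S31: ✗
sku=S59: ✓ → 172
sku=S34: ✗
sku=S60: ✗
sku=S51: ✗
sku=S40: ✓ → 391
sku=S37: ✓ → 165
sku=S58: ✗
sku=S87: ✗
sku=S15: ✗
initech_sum = 7 + 172 + 391 + 165 = 735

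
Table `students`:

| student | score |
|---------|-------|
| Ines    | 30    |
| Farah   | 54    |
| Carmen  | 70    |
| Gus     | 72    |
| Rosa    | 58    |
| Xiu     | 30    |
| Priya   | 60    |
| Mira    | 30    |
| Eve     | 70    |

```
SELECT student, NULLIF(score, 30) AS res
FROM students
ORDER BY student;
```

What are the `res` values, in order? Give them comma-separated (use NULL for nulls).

70, 70, 54, 72, NULL, NULL, 60, 58, NULL

student=Carmen: score=70 vs 30: differ → 70
student=Eve: score=70 vs 30: differ → 70
student=Farah: score=54 vs 30: differ → 54
student=Gus: score=72 vs 30: differ → 72
student=Ines: score=30 vs 30: equal → NULL
student=Mira: score=30 vs 30: equal → NULL
student=Priya: score=60 vs 30: differ → 60
student=Rosa: score=58 vs 30: differ → 58
student=Xiu: score=30 vs 30: equal → NULL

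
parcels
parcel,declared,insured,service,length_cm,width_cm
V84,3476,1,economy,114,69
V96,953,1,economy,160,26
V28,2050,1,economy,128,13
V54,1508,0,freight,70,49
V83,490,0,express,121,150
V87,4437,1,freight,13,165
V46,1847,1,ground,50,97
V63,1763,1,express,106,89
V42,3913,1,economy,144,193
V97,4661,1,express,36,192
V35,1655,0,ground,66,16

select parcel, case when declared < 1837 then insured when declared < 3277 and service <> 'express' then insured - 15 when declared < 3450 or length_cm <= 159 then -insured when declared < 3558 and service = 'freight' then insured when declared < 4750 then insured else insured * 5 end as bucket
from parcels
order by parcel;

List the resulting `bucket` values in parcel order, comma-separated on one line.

parcel=V28: declared < 3277 and service <> 'express' → -14
parcel=V35: declared < 1837 → 0
parcel=V42: declared < 3450 or length_cm <= 159 → -1
parcel=V46: declared < 3277 and service <> 'express' → -14
parcel=V54: declared < 1837 → 0
parcel=V63: declared < 1837 → 1
parcel=V83: declared < 1837 → 0
parcel=V84: declared < 3450 or length_cm <= 159 → -1
parcel=V87: declared < 3450 or length_cm <= 159 → -1
parcel=V96: declared < 1837 → 1
parcel=V97: declared < 3450 or length_cm <= 159 → -1

-14, 0, -1, -14, 0, 1, 0, -1, -1, 1, -1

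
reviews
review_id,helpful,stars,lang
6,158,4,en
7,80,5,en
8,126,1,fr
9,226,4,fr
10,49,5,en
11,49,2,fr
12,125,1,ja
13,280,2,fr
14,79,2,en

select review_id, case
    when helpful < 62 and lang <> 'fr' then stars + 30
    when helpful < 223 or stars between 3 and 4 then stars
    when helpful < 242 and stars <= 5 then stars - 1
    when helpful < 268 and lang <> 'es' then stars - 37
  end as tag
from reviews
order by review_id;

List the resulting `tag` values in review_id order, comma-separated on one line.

4, 5, 1, 4, 35, 2, 1, NULL, 2

review_id=6: helpful < 223 or stars between 3 and 4 → 4
review_id=7: helpful < 223 or stars between 3 and 4 → 5
review_id=8: helpful < 223 or stars between 3 and 4 → 1
review_id=9: helpful < 223 or stars between 3 and 4 → 4
review_id=10: helpful < 62 and lang <> 'fr' → 35
review_id=11: helpful < 223 or stars between 3 and 4 → 2
review_id=12: helpful < 223 or stars between 3 and 4 → 1
review_id=13: (no match → NULL) → NULL
review_id=14: helpful < 223 or stars between 3 and 4 → 2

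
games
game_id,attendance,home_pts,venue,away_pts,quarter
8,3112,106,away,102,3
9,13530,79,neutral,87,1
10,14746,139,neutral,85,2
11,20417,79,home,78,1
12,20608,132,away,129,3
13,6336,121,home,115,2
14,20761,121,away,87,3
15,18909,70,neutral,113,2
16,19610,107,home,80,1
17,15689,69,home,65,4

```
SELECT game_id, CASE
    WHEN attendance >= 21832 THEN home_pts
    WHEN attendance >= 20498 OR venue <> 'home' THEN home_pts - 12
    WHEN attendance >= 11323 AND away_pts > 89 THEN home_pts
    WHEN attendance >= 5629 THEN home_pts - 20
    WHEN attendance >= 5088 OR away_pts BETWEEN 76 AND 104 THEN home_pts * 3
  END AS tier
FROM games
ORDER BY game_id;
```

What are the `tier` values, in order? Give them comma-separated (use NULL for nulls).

game_id=8: attendance >= 20498 OR venue <> 'home' → 94
game_id=9: attendance >= 20498 OR venue <> 'home' → 67
game_id=10: attendance >= 20498 OR venue <> 'home' → 127
game_id=11: attendance >= 5629 → 59
game_id=12: attendance >= 20498 OR venue <> 'home' → 120
game_id=13: attendance >= 5629 → 101
game_id=14: attendance >= 20498 OR venue <> 'home' → 109
game_id=15: attendance >= 20498 OR venue <> 'home' → 58
game_id=16: attendance >= 5629 → 87
game_id=17: attendance >= 5629 → 49

94, 67, 127, 59, 120, 101, 109, 58, 87, 49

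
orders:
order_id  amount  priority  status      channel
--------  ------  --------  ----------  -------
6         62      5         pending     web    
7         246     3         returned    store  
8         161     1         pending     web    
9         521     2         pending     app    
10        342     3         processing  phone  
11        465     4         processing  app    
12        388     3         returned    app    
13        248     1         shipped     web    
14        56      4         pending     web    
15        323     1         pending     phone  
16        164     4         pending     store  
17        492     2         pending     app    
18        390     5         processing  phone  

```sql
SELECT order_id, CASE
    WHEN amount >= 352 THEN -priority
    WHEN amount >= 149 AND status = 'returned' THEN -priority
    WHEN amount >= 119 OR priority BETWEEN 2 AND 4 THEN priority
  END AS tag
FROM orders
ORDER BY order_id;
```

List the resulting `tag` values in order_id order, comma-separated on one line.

NULL, -3, 1, -2, 3, -4, -3, 1, 4, 1, 4, -2, -5

order_id=6: (no match → NULL) → NULL
order_id=7: amount >= 149 AND status = 'returned' → -3
order_id=8: amount >= 119 OR priority BETWEEN 2 AND 4 → 1
order_id=9: amount >= 352 → -2
order_id=10: amount >= 119 OR priority BETWEEN 2 AND 4 → 3
order_id=11: amount >= 352 → -4
order_id=12: amount >= 352 → -3
order_id=13: amount >= 119 OR priority BETWEEN 2 AND 4 → 1
order_id=14: amount >= 119 OR priority BETWEEN 2 AND 4 → 4
order_id=15: amount >= 119 OR priority BETWEEN 2 AND 4 → 1
order_id=16: amount >= 119 OR priority BETWEEN 2 AND 4 → 4
order_id=17: amount >= 352 → -2
order_id=18: amount >= 352 → -5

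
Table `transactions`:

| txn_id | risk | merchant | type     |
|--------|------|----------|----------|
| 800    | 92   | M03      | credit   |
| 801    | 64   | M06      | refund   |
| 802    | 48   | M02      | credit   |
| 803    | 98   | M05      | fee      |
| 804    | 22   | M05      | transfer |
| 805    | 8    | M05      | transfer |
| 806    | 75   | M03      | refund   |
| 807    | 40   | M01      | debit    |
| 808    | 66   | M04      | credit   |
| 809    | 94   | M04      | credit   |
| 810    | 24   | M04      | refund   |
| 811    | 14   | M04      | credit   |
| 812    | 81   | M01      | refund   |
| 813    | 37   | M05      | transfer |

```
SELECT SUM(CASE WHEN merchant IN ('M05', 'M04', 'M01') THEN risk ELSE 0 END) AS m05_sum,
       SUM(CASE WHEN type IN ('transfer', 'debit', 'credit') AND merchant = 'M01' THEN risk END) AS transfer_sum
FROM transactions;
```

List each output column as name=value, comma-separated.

[m05_sum: merchant IN ('M05', 'M04', 'M01')]
txn_id=800: ✗
txn_id=801: ✗
txn_id=802: ✗
txn_id=803: ✓ → 98
txn_id=804: ✓ → 22
txn_id=805: ✓ → 8
txn_id=806: ✗
txn_id=807: ✓ → 40
txn_id=808: ✓ → 66
txn_id=809: ✓ → 94
txn_id=810: ✓ → 24
txn_id=811: ✓ → 14
txn_id=812: ✓ → 81
txn_id=813: ✓ → 37
m05_sum = 98 + 22 + 8 + 40 + 66 + 94 + 24 + 14 + 81 + 37 = 484
—
[transfer_sum: type IN ('transfer', 'debit', 'credit') AND merchant = 'M01']
txn_id=800: ✗
txn_id=801: ✗
txn_id=802: ✗
txn_id=803: ✗
txn_id=804: ✗
txn_id=805: ✗
txn_id=806: ✗
txn_id=807: ✓ → 40
txn_id=808: ✗
txn_id=809: ✗
txn_id=810: ✗
txn_id=811: ✗
txn_id=812: ✗
txn_id=813: ✗
transfer_sum = 40

m05_sum=484, transfer_sum=40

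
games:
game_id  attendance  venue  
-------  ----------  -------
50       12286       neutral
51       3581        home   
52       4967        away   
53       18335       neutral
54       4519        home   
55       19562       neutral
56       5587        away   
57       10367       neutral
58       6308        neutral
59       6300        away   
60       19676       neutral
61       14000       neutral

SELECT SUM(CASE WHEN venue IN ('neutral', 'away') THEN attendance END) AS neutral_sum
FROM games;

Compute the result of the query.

117388

game_id=50: ✓ → 12286
game_id=51: ✗
game_id=52: ✓ → 4967
game_id=53: ✓ → 18335
game_id=54: ✗
game_id=55: ✓ → 19562
game_id=56: ✓ → 5587
game_id=57: ✓ → 10367
game_id=58: ✓ → 6308
game_id=59: ✓ → 6300
game_id=60: ✓ → 19676
game_id=61: ✓ → 14000
neutral_sum = 12286 + 4967 + 18335 + 19562 + 5587 + 10367 + 6308 + 6300 + 19676 + 14000 = 117388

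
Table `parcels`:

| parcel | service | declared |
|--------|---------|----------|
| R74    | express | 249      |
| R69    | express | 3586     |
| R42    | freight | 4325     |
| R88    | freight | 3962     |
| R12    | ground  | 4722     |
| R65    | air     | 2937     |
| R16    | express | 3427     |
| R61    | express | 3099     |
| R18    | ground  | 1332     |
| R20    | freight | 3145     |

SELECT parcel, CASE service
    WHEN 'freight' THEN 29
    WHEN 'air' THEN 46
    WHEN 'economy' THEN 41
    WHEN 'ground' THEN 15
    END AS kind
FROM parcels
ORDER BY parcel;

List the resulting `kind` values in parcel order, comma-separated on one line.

15, NULL, 15, 29, 29, NULL, 46, NULL, NULL, 29

parcel=R12: service='ground' → 15
parcel=R16: (no match → NULL) → NULL
parcel=R18: service='ground' → 15
parcel=R20: service='freight' → 29
parcel=R42: service='freight' → 29
parcel=R61: (no match → NULL) → NULL
parcel=R65: service='air' → 46
parcel=R69: (no match → NULL) → NULL
parcel=R74: (no match → NULL) → NULL
parcel=R88: service='freight' → 29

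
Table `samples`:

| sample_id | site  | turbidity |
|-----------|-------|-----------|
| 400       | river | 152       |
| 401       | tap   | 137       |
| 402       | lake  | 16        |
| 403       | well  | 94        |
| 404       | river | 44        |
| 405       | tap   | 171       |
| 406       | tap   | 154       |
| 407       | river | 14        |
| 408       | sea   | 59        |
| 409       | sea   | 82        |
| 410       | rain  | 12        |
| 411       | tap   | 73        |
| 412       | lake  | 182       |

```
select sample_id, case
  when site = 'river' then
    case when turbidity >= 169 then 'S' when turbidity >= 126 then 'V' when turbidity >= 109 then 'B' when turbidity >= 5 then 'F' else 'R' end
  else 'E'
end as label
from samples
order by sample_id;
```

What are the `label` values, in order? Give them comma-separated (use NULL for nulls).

sample_id=400: site='river' → inner[turbidity >= 126] → V
sample_id=401: site='tap' → outer ELSE → E
sample_id=402: site='lake' → outer ELSE → E
sample_id=403: site='well' → outer ELSE → E
sample_id=404: site='river' → inner[turbidity >= 5] → F
sample_id=405: site='tap' → outer ELSE → E
sample_id=406: site='tap' → outer ELSE → E
sample_id=407: site='river' → inner[turbidity >= 5] → F
sample_id=408: site='sea' → outer ELSE → E
sample_id=409: site='sea' → outer ELSE → E
sample_id=410: site='rain' → outer ELSE → E
sample_id=411: site='tap' → outer ELSE → E
sample_id=412: site='lake' → outer ELSE → E

V, E, E, E, F, E, E, F, E, E, E, E, E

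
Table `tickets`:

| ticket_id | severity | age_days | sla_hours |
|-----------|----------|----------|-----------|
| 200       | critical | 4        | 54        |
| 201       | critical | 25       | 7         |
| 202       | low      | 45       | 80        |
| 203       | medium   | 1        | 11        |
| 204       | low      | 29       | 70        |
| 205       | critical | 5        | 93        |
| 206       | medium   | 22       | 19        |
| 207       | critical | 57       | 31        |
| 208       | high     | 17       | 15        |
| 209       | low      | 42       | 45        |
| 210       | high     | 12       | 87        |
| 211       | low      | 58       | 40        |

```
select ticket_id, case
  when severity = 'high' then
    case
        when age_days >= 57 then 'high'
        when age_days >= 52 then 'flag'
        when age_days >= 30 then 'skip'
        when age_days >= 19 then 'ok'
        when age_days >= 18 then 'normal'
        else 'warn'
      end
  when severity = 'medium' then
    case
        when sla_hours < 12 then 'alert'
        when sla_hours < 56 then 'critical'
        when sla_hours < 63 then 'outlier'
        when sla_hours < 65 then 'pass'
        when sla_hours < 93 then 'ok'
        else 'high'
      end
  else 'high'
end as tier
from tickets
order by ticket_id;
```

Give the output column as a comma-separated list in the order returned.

ticket_id=200: severity='critical' → outer ELSE → high
ticket_id=201: severity='critical' → outer ELSE → high
ticket_id=202: severity='low' → outer ELSE → high
ticket_id=203: severity='medium' → inner[sla_hours < 12] → alert
ticket_id=204: severity='low' → outer ELSE → high
ticket_id=205: severity='critical' → outer ELSE → high
ticket_id=206: severity='medium' → inner[sla_hours < 56] → critical
ticket_id=207: severity='critical' → outer ELSE → high
ticket_id=208: severity='high' → inner[ELSE] → warn
ticket_id=209: severity='low' → outer ELSE → high
ticket_id=210: severity='high' → inner[ELSE] → warn
ticket_id=211: severity='low' → outer ELSE → high

high, high, high, alert, high, high, critical, high, warn, high, warn, high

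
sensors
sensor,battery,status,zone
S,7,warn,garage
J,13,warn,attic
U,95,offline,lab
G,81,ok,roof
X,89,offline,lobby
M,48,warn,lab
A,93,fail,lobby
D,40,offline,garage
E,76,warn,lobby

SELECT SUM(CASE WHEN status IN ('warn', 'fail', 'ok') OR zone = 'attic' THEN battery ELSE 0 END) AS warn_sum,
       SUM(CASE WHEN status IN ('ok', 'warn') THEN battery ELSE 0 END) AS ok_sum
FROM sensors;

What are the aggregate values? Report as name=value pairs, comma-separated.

warn_sum=318, ok_sum=225

[warn_sum: status IN ('warn', 'fail', 'ok') OR zone = 'attic']
sensor=S: ✓ → 7
sensor=J: ✓ → 13
sensor=U: ✗
sensor=G: ✓ → 81
sensor=X: ✗
sensor=M: ✓ → 48
sensor=A: ✓ → 93
sensor=D: ✗
sensor=E: ✓ → 76
warn_sum = 7 + 13 + 81 + 48 + 93 + 76 = 318
—
[ok_sum: status IN ('ok', 'warn')]
sensor=S: ✓ → 7
sensor=J: ✓ → 13
sensor=U: ✗
sensor=G: ✓ → 81
sensor=X: ✗
sensor=M: ✓ → 48
sensor=A: ✗
sensor=D: ✗
sensor=E: ✓ → 76
ok_sum = 7 + 13 + 81 + 48 + 76 = 225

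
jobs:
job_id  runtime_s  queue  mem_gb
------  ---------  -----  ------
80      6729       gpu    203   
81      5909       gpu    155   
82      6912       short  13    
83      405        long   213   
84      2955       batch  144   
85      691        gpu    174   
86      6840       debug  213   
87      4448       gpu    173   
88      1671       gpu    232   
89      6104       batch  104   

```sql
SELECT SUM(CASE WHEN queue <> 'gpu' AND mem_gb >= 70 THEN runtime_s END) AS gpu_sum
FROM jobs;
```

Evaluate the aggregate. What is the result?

job_id=80: ✗
job_id=81: ✗
job_id=82: ✗
job_id=83: ✓ → 405
job_id=84: ✓ → 2955
job_id=85: ✗
job_id=86: ✓ → 6840
job_id=87: ✗
job_id=88: ✗
job_id=89: ✓ → 6104
gpu_sum = 405 + 2955 + 6840 + 6104 = 16304

16304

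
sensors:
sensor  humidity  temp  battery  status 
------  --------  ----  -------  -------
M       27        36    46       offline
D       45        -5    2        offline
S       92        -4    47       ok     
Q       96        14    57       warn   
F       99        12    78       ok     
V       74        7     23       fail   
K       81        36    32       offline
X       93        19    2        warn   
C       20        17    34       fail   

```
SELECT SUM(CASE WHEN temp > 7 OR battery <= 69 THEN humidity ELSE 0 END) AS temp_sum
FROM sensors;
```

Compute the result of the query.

sensor=M: ✓ → 27
sensor=D: ✓ → 45
sensor=S: ✓ → 92
sensor=Q: ✓ → 96
sensor=F: ✓ → 99
sensor=V: ✓ → 74
sensor=K: ✓ → 81
sensor=X: ✓ → 93
sensor=C: ✓ → 20
temp_sum = 27 + 45 + 92 + 96 + 99 + 74 + 81 + 93 + 20 = 627

627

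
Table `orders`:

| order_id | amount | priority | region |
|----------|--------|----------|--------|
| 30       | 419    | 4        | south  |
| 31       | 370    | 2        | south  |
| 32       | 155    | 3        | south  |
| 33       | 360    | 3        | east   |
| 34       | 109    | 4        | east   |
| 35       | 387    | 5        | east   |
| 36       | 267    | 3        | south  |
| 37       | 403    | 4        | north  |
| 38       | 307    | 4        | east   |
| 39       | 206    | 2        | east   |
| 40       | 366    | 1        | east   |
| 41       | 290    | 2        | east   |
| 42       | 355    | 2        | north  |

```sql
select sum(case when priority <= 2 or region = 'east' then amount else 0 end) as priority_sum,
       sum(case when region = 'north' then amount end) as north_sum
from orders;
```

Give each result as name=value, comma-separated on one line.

[priority_sum: priority <= 2 or region = 'east']
order_id=30: ✗
order_id=31: ✓ → 370
order_id=32: ✗
order_id=33: ✓ → 360
order_id=34: ✓ → 109
order_id=35: ✓ → 387
order_id=36: ✗
order_id=37: ✗
order_id=38: ✓ → 307
order_id=39: ✓ → 206
order_id=40: ✓ → 366
order_id=41: ✓ → 290
order_id=42: ✓ → 355
priority_sum = 370 + 360 + 109 + 387 + 307 + 206 + 366 + 290 + 355 = 2750
—
[north_sum: region = 'north']
order_id=30: ✗
order_id=31: ✗
order_id=32: ✗
order_id=33: ✗
order_id=34: ✗
order_id=35: ✗
order_id=36: ✗
order_id=37: ✓ → 403
order_id=38: ✗
order_id=39: ✗
order_id=40: ✗
order_id=41: ✗
order_id=42: ✓ → 355
north_sum = 403 + 355 = 758

priority_sum=2750, north_sum=758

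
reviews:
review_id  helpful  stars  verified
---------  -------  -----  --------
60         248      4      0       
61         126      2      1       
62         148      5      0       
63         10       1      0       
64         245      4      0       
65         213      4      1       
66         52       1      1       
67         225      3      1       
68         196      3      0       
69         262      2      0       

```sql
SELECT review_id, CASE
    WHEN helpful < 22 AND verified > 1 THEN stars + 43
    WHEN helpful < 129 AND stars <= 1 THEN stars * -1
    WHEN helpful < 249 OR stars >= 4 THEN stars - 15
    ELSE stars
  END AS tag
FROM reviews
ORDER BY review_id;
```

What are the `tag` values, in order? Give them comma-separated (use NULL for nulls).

-11, -13, -10, -1, -11, -11, -1, -12, -12, 2

review_id=60: helpful < 249 OR stars >= 4 → -11
review_id=61: helpful < 249 OR stars >= 4 → -13
review_id=62: helpful < 249 OR stars >= 4 → -10
review_id=63: helpful < 129 AND stars <= 1 → -1
review_id=64: helpful < 249 OR stars >= 4 → -11
review_id=65: helpful < 249 OR stars >= 4 → -11
review_id=66: helpful < 129 AND stars <= 1 → -1
review_id=67: helpful < 249 OR stars >= 4 → -12
review_id=68: helpful < 249 OR stars >= 4 → -12
review_id=69: ELSE → 2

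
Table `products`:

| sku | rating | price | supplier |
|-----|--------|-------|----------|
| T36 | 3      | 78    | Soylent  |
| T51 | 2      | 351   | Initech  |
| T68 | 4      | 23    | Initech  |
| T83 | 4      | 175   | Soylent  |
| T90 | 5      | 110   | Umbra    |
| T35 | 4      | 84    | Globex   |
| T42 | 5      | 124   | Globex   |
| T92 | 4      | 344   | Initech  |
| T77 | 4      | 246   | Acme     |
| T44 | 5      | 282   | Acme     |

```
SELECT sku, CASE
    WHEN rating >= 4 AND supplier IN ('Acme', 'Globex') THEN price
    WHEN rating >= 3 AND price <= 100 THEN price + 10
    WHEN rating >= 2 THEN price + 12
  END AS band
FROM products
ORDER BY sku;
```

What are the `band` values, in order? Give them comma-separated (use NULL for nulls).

84, 88, 124, 282, 363, 33, 246, 187, 122, 356

sku=T35: rating >= 4 AND supplier IN ('Acme', 'Globex') → 84
sku=T36: rating >= 3 AND price <= 100 → 88
sku=T42: rating >= 4 AND supplier IN ('Acme', 'Globex') → 124
sku=T44: rating >= 4 AND supplier IN ('Acme', 'Globex') → 282
sku=T51: rating >= 2 → 363
sku=T68: rating >= 3 AND price <= 100 → 33
sku=T77: rating >= 4 AND supplier IN ('Acme', 'Globex') → 246
sku=T83: rating >= 2 → 187
sku=T90: rating >= 2 → 122
sku=T92: rating >= 2 → 356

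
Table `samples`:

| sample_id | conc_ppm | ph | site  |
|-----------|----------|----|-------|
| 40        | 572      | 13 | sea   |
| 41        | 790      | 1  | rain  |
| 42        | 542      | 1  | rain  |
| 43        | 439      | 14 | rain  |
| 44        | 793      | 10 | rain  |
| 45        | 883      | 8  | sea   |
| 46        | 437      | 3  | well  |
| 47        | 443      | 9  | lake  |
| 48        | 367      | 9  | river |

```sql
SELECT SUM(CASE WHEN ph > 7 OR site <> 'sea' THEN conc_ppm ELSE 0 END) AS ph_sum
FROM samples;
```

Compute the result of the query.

sample_id=40: ✓ → 572
sample_id=41: ✓ → 790
sample_id=42: ✓ → 542
sample_id=43: ✓ → 439
sample_id=44: ✓ → 793
sample_id=45: ✓ → 883
sample_id=46: ✓ → 437
sample_id=47: ✓ → 443
sample_id=48: ✓ → 367
ph_sum = 572 + 790 + 542 + 439 + 793 + 883 + 437 + 443 + 367 = 5266

5266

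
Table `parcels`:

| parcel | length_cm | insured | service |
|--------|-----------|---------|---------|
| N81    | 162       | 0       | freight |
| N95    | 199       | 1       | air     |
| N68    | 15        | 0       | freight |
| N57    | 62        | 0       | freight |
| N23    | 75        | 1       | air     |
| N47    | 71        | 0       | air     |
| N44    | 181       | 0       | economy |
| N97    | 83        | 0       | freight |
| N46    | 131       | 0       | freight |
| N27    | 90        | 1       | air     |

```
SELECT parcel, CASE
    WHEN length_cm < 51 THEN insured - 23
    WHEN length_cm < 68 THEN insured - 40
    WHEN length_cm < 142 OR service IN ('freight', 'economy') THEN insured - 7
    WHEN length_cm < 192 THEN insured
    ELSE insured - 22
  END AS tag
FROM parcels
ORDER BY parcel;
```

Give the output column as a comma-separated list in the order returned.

-6, -6, -7, -7, -7, -40, -23, -7, -21, -7

parcel=N23: length_cm < 142 OR service IN ('freight', 'economy') → -6
parcel=N27: length_cm < 142 OR service IN ('freight', 'economy') → -6
parcel=N44: length_cm < 142 OR service IN ('freight', 'economy') → -7
parcel=N46: length_cm < 142 OR service IN ('freight', 'economy') → -7
parcel=N47: length_cm < 142 OR service IN ('freight', 'economy') → -7
parcel=N57: length_cm < 68 → -40
parcel=N68: length_cm < 51 → -23
parcel=N81: length_cm < 142 OR service IN ('freight', 'economy') → -7
parcel=N95: ELSE → -21
parcel=N97: length_cm < 142 OR service IN ('freight', 'economy') → -7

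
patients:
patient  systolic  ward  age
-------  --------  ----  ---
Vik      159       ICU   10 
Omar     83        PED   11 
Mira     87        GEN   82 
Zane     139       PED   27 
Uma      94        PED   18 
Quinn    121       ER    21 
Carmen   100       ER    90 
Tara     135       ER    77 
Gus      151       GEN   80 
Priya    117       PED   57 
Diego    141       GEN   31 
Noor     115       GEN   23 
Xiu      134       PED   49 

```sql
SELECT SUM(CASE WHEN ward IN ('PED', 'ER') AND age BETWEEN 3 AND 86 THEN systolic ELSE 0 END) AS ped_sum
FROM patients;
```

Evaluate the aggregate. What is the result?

823

patient=Vik: ✗
patient=Omar: ✓ → 83
patient=Mira: ✗
patient=Zane: ✓ → 139
patient=Uma: ✓ → 94
patient=Quinn: ✓ → 121
patient=Carmen: ✗
patient=Tara: ✓ → 135
patient=Gus: ✗
patient=Priya: ✓ → 117
patient=Diego: ✗
patient=Noor: ✗
patient=Xiu: ✓ → 134
ped_sum = 83 + 139 + 94 + 121 + 135 + 117 + 134 = 823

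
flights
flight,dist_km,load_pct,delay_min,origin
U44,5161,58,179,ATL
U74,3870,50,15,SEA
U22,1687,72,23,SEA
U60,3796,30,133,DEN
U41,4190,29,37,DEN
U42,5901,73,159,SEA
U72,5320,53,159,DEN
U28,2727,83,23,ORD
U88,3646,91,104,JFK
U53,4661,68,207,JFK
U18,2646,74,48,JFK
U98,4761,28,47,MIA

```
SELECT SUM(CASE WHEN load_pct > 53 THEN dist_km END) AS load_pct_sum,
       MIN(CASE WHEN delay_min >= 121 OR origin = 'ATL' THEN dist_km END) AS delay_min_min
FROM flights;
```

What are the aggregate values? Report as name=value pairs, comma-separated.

[load_pct_sum: load_pct > 53]
flight=U44: ✓ → 5161
flight=U74: ✗
flight=U22: ✓ → 1687
flight=U60: ✗
flight=U41: ✗
flight=U42: ✓ → 5901
flight=U72: ✗
flight=U28: ✓ → 2727
flight=U88: ✓ → 3646
flight=U53: ✓ → 4661
flight=U18: ✓ → 2646
flight=U98: ✗
load_pct_sum = 5161 + 1687 + 5901 + 2727 + 3646 + 4661 + 2646 = 26429
—
[delay_min_min: delay_min >= 121 OR origin = 'ATL']
flight=U44: ✓ → 5161
flight=U74: ✗
flight=U22: ✗
flight=U60: ✓ → 3796
flight=U41: ✗
flight=U42: ✓ → 5901
flight=U72: ✓ → 5320
flight=U28: ✗
flight=U88: ✗
flight=U53: ✓ → 4661
flight=U18: ✗
flight=U98: ✗
delay_min_min = MIN(5161, 3796, 5901, 5320, 4661) = 3796

load_pct_sum=26429, delay_min_min=3796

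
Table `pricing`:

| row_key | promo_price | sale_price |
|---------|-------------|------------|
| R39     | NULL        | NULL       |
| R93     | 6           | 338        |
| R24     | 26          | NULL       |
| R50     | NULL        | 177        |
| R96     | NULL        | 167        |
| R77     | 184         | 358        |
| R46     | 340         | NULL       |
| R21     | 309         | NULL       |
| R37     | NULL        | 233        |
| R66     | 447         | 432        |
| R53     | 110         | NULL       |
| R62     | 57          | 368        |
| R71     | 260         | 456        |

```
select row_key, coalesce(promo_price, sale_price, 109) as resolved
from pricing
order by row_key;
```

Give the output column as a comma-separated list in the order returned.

row_key=R21: promo_price=309 → 309
row_key=R24: promo_price=26 → 26
row_key=R37: promo_price=NULL, sale_price=233 → 233
row_key=R39: promo_price=NULL, sale_price=NULL, → literal 109 → 109
row_key=R46: promo_price=340 → 340
row_key=R50: promo_price=NULL, sale_price=177 → 177
row_key=R53: promo_price=110 → 110
row_key=R62: promo_price=57 → 57
row_key=R66: promo_price=447 → 447
row_key=R71: promo_price=260 → 260
row_key=R77: promo_price=184 → 184
row_key=R93: promo_price=6 → 6
row_key=R96: promo_price=NULL, sale_price=167 → 167

309, 26, 233, 109, 340, 177, 110, 57, 447, 260, 184, 6, 167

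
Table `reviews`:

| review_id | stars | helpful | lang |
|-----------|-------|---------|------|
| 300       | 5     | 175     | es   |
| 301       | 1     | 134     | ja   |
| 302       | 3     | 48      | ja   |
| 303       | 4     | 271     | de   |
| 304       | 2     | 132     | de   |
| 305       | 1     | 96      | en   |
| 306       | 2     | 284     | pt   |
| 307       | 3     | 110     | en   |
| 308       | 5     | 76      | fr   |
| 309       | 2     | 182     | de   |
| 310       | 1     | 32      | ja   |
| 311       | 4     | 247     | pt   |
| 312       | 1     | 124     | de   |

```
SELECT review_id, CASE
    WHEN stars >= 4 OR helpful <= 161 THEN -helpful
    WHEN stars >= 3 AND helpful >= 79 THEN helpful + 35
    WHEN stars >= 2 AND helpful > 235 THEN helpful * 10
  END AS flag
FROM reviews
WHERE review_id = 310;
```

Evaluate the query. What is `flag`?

review_id = 310: stars=1, helpful=32, lang=ja.
stars >= 4 OR helpful <= 161 → true → -32

-32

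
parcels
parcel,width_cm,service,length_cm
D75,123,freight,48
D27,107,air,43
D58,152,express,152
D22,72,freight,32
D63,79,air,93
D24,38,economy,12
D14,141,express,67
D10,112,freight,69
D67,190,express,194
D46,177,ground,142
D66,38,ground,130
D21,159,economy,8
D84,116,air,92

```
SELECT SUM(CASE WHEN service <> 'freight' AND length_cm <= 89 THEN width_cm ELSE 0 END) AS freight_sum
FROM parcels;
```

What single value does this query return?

parcel=D75: ✗
parcel=D27: ✓ → 107
parcel=D58: ✗
parcel=D22: ✗
parcel=D63: ✗
parcel=D24: ✓ → 38
parcel=D14: ✓ → 141
parcel=D10: ✗
parcel=D67: ✗
parcel=D46: ✗
parcel=D66: ✗
parcel=D21: ✓ → 159
parcel=D84: ✗
freight_sum = 107 + 38 + 141 + 159 = 445

445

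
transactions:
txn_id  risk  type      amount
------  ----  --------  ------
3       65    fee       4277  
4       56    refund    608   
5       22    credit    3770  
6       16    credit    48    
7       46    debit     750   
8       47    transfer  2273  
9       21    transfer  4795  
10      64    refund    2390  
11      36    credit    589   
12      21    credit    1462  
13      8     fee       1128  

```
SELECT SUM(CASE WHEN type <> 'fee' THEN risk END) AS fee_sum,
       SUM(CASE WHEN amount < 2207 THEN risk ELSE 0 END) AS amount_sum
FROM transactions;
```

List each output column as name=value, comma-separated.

[fee_sum: type <> 'fee']
txn_id=3: ✗
txn_id=4: ✓ → 56
txn_id=5: ✓ → 22
txn_id=6: ✓ → 16
txn_id=7: ✓ → 46
txn_id=8: ✓ → 47
txn_id=9: ✓ → 21
txn_id=10: ✓ → 64
txn_id=11: ✓ → 36
txn_id=12: ✓ → 21
txn_id=13: ✗
fee_sum = 56 + 22 + 16 + 46 + 47 + 21 + 64 + 36 + 21 = 329
—
[amount_sum: amount < 2207]
txn_id=3: ✗
txn_id=4: ✓ → 56
txn_id=5: ✗
txn_id=6: ✓ → 16
txn_id=7: ✓ → 46
txn_id=8: ✗
txn_id=9: ✗
txn_id=10: ✗
txn_id=11: ✓ → 36
txn_id=12: ✓ → 21
txn_id=13: ✓ → 8
amount_sum = 56 + 16 + 46 + 36 + 21 + 8 = 183

fee_sum=329, amount_sum=183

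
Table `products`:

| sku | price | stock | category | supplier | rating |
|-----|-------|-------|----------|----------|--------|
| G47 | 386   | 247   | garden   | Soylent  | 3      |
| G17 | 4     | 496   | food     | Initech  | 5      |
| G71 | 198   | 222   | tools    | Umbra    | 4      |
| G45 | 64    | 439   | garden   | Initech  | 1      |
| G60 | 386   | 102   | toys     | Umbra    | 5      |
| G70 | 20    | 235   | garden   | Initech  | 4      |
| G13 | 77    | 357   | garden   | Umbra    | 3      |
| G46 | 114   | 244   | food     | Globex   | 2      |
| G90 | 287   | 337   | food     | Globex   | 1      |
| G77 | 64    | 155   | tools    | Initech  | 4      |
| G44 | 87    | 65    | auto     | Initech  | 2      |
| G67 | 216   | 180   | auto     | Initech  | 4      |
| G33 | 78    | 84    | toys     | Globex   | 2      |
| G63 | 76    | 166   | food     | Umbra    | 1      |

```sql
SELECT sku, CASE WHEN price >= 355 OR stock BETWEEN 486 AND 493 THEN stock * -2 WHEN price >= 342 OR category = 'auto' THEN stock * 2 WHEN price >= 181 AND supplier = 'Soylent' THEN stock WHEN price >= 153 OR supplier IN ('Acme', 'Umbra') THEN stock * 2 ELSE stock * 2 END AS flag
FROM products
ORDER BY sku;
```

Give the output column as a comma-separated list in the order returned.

714, 992, 168, 130, 878, 488, -494, -204, 332, 360, 470, 444, 310, 674

sku=G13: price >= 153 OR supplier IN ('Acme', 'Umbra') → 714
sku=G17: ELSE → 992
sku=G33: ELSE → 168
sku=G44: price >= 342 OR category = 'auto' → 130
sku=G45: ELSE → 878
sku=G46: ELSE → 488
sku=G47: price >= 355 OR stock BETWEEN 486 AND 493 → -494
sku=G60: price >= 355 OR stock BETWEEN 486 AND 493 → -204
sku=G63: price >= 153 OR supplier IN ('Acme', 'Umbra') → 332
sku=G67: price >= 342 OR category = 'auto' → 360
sku=G70: ELSE → 470
sku=G71: price >= 153 OR supplier IN ('Acme', 'Umbra') → 444
sku=G77: ELSE → 310
sku=G90: price >= 153 OR supplier IN ('Acme', 'Umbra') → 674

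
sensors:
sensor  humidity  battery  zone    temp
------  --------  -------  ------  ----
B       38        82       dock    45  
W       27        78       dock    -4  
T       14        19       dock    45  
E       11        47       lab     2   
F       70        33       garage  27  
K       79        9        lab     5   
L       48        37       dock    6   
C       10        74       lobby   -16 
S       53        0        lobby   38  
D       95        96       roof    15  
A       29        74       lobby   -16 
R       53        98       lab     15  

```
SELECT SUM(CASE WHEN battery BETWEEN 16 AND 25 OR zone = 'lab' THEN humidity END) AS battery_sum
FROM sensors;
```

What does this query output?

sensor=B: ✗
sensor=W: ✗
sensor=T: ✓ → 14
sensor=E: ✓ → 11
sensor=F: ✗
sensor=K: ✓ → 79
sensor=L: ✗
sensor=C: ✗
sensor=S: ✗
sensor=D: ✗
sensor=A: ✗
sensor=R: ✓ → 53
battery_sum = 14 + 11 + 79 + 53 = 157

157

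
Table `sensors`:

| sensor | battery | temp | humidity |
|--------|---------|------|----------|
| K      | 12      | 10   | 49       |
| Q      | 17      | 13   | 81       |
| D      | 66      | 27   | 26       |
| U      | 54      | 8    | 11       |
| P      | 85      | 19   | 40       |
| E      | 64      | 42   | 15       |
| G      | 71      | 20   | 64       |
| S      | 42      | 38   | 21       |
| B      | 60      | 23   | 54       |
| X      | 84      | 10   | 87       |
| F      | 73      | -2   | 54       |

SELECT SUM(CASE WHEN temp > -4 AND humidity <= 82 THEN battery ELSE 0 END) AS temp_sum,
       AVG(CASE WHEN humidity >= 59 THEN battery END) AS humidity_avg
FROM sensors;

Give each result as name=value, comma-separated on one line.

temp_sum=544, humidity_avg=57.3333333333

[temp_sum: temp > -4 AND humidity <= 82]
sensor=K: ✓ → 12
sensor=Q: ✓ → 17
sensor=D: ✓ → 66
sensor=U: ✓ → 54
sensor=P: ✓ → 85
sensor=E: ✓ → 64
sensor=G: ✓ → 71
sensor=S: ✓ → 42
sensor=B: ✓ → 60
sensor=X: ✗
sensor=F: ✓ → 73
temp_sum = 12 + 17 + 66 + 54 + 85 + 64 + 71 + 42 + 60 + 73 = 544
—
[humidity_avg: humidity >= 59]
sensor=K: ✗
sensor=Q: ✓ → 17
sensor=D: ✗
sensor=U: ✗
sensor=P: ✗
sensor=E: ✗
sensor=G: ✓ → 71
sensor=S: ✗
sensor=B: ✗
sensor=X: ✓ → 84
sensor=F: ✗
humidity_avg = (17 + 71 + 84) / 3 = 57.3333333333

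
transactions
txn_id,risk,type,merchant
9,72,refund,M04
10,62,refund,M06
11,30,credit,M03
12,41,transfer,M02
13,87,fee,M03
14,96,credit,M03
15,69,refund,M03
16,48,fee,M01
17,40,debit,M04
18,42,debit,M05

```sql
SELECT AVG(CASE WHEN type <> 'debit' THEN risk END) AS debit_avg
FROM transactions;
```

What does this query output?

txn_id=9: ✓ → 72
txn_id=10: ✓ → 62
txn_id=11: ✓ → 30
txn_id=12: ✓ → 41
txn_id=13: ✓ → 87
txn_id=14: ✓ → 96
txn_id=15: ✓ → 69
txn_id=16: ✓ → 48
txn_id=17: ✗
txn_id=18: ✗
debit_avg = (72 + 62 + 30 + 41 + 87 + 96 + 69 + 48) / 8 = 63.125

63.125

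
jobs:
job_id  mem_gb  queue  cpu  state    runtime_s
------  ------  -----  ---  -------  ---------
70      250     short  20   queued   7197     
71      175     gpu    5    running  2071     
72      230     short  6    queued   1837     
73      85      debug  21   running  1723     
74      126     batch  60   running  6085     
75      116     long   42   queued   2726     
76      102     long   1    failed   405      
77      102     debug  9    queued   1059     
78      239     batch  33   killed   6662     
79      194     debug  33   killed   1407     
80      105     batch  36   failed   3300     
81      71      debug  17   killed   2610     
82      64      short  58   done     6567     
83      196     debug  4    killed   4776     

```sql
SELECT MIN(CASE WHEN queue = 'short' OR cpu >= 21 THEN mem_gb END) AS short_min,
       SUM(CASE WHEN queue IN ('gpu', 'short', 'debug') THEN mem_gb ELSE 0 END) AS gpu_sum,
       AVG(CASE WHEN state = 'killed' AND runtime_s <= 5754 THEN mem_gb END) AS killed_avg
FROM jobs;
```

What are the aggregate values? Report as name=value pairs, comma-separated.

[short_min: queue = 'short' OR cpu >= 21]
job_id=70: ✓ → 250
job_id=71: ✗
job_id=72: ✓ → 230
job_id=73: ✓ → 85
job_id=74: ✓ → 126
job_id=75: ✓ → 116
job_id=76: ✗
job_id=77: ✗
job_id=78: ✓ → 239
job_id=79: ✓ → 194
job_id=80: ✓ → 105
job_id=81: ✗
job_id=82: ✓ → 64
job_id=83: ✗
short_min = MIN(250, 230, 85, 126, 116, 239, 194, 105, 64) = 64
—
[gpu_sum: queue IN ('gpu', 'short', 'debug')]
job_id=70: ✓ → 250
job_id=71: ✓ → 175
job_id=72: ✓ → 230
job_id=73: ✓ → 85
job_id=74: ✗
job_id=75: ✗
job_id=76: ✗
job_id=77: ✓ → 102
job_id=78: ✗
job_id=79: ✓ → 194
job_id=80: ✗
job_id=81: ✓ → 71
job_id=82: ✓ → 64
job_id=83: ✓ → 196
gpu_sum = 250 + 175 + 230 + 85 + 102 + 194 + 71 + 64 + 196 = 1367
—
[killed_avg: state = 'killed' AND runtime_s <= 5754]
job_id=70: ✗
job_id=71: ✗
job_id=72: ✗
job_id=73: ✗
job_id=74: ✗
job_id=75: ✗
job_id=76: ✗
job_id=77: ✗
job_id=78: ✗
job_id=79: ✓ → 194
job_id=80: ✗
job_id=81: ✓ → 71
job_id=82: ✗
job_id=83: ✓ → 196
killed_avg = (194 + 71 + 196) / 3 = 153.6666666667

short_min=64, gpu_sum=1367, killed_avg=153.6666666667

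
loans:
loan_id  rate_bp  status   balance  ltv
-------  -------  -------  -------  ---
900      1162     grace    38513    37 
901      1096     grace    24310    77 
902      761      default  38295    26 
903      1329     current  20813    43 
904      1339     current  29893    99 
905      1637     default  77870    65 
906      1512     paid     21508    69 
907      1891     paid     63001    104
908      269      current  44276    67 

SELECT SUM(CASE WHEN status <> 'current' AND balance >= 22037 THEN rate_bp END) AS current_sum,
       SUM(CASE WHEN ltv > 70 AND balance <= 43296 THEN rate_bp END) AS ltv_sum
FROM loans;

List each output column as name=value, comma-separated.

[current_sum: status <> 'current' AND balance >= 22037]
loan_id=900: ✓ → 1162
loan_id=901: ✓ → 1096
loan_id=902: ✓ → 761
loan_id=903: ✗
loan_id=904: ✗
loan_id=905: ✓ → 1637
loan_id=906: ✗
loan_id=907: ✓ → 1891
loan_id=908: ✗
current_sum = 1162 + 1096 + 761 + 1637 + 1891 = 6547
—
[ltv_sum: ltv > 70 AND balance <= 43296]
loan_id=900: ✗
loan_id=901: ✓ → 1096
loan_id=902: ✗
loan_id=903: ✗
loan_id=904: ✓ → 1339
loan_id=905: ✗
loan_id=906: ✗
loan_id=907: ✗
loan_id=908: ✗
ltv_sum = 1096 + 1339 = 2435

current_sum=6547, ltv_sum=2435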